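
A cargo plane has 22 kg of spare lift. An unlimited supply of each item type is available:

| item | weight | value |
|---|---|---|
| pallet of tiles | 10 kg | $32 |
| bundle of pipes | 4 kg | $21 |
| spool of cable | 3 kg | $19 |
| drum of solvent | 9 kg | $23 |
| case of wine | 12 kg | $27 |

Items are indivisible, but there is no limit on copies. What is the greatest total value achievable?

$135

Best value-per-unit is spool of cable at 19/3; filling with it alone gives 7×19 = 133.
Optimal mix: 1×bundle of pipes + 6×spool of cable → weight 22, value 135.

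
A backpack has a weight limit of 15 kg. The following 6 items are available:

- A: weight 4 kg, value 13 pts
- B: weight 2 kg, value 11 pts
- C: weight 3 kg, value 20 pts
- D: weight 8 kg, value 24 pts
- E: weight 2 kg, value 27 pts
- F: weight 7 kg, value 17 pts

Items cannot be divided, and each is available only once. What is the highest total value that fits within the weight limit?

Check high-value combinations within 15 kg:
- B+C+D+E: weight 2+3+8+2=15, value 11+20+24+27=82
- B+C+E+F: weight 2+3+2+7=14, value 11+20+27+17=75
- A+B+C+E: weight 4+2+3+2=11, value 13+11+20+27=71
- C+D+E: weight 3+8+2=13, value 20+24+27=71
Best: 82 pts.

82 pts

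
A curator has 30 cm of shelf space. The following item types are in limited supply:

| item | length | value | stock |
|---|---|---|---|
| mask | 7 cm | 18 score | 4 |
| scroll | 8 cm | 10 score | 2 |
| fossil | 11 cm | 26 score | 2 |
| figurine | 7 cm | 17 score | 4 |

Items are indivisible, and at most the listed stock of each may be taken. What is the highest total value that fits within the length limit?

Best selections within length 30 and stock limits:
- 4×mask: length 28, value 72
- 3×mask + 1×figurine: length 28, value 71
- 2×mask + 2×figurine: length 28, value 70
Best: 72 score.

72 score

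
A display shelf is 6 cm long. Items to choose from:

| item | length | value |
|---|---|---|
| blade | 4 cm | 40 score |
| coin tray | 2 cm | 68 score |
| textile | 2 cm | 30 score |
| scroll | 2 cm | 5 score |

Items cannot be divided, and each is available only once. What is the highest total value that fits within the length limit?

108 score

Check high-value combinations within 6 cm:
- blade+coin tray: length 4+2=6, value 40+68=108
- coin tray+textile+scroll: length 2+2+2=6, value 68+30+5=103
- coin tray+textile: length 2+2=4, value 68+30=98
- coin tray+scroll: length 2+2=4, value 68+5=73
- blade+textile: length 4+2=6, value 40+30=70
Best: 108 score.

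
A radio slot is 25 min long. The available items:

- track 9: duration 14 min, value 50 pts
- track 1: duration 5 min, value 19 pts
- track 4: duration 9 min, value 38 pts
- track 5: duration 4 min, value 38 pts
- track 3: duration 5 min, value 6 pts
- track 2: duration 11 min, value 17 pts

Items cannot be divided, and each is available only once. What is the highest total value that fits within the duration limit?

Check high-value combinations within 25 min:
- track 9+track 1+track 5: duration 14+5+4=23, value 50+19+38=107
- track 1+track 4+track 5+track 3: duration 5+9+4+5=23, value 19+38+38+6=101
- track 1+track 4+track 5: duration 5+9+4=18, value 19+38+38=95
- track 9+track 5+track 3: duration 14+4+5=23, value 50+38+6=94
- track 4+track 5+track 2: duration 9+4+11=24, value 38+38+17=93
Best: 107 pts.

107 pts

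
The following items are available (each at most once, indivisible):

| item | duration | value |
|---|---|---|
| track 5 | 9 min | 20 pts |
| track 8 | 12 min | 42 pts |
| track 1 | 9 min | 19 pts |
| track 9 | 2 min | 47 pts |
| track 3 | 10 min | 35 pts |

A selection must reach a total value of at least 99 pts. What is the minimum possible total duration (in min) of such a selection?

21

Subsets with value ≥ 99, sorted by total duration:
- track 5+track 9+track 3: duration 21, value 102
- track 1+track 9+track 3: duration 21, value 101
- track 5+track 8+track 9: duration 23, value 109
- track 8+track 1+track 9: duration 23, value 108
Minimum duration: 21 min.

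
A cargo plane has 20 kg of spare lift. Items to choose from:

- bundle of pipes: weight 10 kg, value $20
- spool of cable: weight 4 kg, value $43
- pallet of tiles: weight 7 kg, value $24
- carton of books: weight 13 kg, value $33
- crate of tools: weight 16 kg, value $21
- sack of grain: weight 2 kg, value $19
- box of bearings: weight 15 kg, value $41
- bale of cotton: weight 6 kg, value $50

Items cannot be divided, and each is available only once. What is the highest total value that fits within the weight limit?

$136

Check high-value combinations within 20 kg:
- spool of cable+pallet of tiles+sack of grain+bale of cotton: weight 4+7+2+6=19, value 43+24+19+50=136
- spool of cable+pallet of tiles+bale of cotton: weight 4+7+6=17, value 43+24+50=117
- bundle of pipes+spool of cable+bale of cotton: weight 10+4+6=20, value 20+43+50=113
- spool of cable+sack of grain+bale of cotton: weight 4+2+6=12, value 43+19+50=112
- spool of cable+carton of books+sack of grain: weight 4+13+2=19, value 43+33+19=95
Best: $136.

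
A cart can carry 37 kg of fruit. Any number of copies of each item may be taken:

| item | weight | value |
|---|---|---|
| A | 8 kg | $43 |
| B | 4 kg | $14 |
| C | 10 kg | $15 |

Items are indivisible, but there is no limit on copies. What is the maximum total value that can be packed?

$186

Best value-per-unit is A at 43/8; filling with it alone gives 4×43 = 172.
Optimal mix: 4×A + 1×B → weight 36, value 186.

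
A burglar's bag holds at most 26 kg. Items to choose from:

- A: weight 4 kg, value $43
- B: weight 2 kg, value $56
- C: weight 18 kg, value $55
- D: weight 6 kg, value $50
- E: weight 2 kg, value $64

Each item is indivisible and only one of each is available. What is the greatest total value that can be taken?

This is a 0/1 knapsack; check combinations near the capacity.
- A+B+C+E: weight 4+2+18+2=26, value 43+56+55+64=218
- A+B+D+E: weight 4+2+6+2=14, value 43+56+50+64=213
- B+C+E: weight 2+18+2=22, value 56+55+64=175
- B+D+E: weight 2+6+2=10, value 56+50+64=170
- C+D+E: weight 18+6+2=26, value 55+50+64=169
Best: $218.

$218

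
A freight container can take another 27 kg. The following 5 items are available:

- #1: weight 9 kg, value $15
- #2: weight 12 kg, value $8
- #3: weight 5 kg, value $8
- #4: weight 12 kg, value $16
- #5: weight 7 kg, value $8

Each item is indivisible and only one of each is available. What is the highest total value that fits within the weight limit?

$39

Check high-value combinations within 27 kg:
- #1+#3+#4: weight 9+5+12=26, value 15+8+16=39
- #3+#4+#5: weight 5+12+7=24, value 8+16+8=32
- #1+#4: weight 9+12=21, value 15+16=31
- #1+#3+#5: weight 9+5+7=21, value 15+8+8=31
Best: $39.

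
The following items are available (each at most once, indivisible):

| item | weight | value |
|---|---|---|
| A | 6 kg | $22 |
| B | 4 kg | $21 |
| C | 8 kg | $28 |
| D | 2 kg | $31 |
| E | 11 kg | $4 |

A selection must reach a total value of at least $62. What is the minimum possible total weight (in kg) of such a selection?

Subsets with value ≥ 62, sorted by total weight:
- A+B+D: weight 12, value 74
- B+C+D: weight 14, value 80
- A+C+D: weight 16, value 81
- A+B+C: weight 18, value 71
Minimum weight: 12 kg.

12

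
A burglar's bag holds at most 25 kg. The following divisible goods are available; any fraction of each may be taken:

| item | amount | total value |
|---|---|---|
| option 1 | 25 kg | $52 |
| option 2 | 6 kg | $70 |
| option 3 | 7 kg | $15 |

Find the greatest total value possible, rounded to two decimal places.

109.96

Take in order of value per unit:
- option 2 (70/6 per unit): all 6 → value 70, running total 70.00
- option 3 (15/7 per unit): all 7 → value 15, running total 85.00
- option 1 (52/25 per unit): 12 of 25 → value 12×52/25 = 24.9600, running total 109.96
Total 109.96.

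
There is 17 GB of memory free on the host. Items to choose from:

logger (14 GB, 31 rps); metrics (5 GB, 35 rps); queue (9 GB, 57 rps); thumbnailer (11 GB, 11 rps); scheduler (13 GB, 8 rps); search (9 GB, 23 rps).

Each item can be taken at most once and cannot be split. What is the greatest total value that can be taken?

92 rps

Check high-value combinations within 17 GB:
- metrics+queue: memory 5+9=14, value 35+57=92
- metrics+search: memory 5+9=14, value 35+23=58
- queue: memory 9, value 57
- metrics+thumbnailer: memory 5+11=16, value 35+11=46
Best: 92 rps.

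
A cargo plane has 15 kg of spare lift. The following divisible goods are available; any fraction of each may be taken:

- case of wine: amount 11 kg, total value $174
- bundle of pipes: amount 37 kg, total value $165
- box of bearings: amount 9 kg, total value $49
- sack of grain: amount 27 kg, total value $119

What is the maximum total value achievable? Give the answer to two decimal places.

Take in order of value per unit:
- case of wine (174/11 per unit): all 11 → value 174, running total 174.00
- box of bearings (49/9 per unit): 4 of 9 → value 4×49/9 = 21.7778, running total 195.78
Total 195.78.

195.78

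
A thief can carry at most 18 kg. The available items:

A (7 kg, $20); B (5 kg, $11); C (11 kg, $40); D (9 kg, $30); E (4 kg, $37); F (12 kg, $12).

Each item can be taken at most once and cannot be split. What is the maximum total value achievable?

Check high-value combinations within 18 kg:
- B+D+E: weight 5+9+4=18, value 11+30+37=78
- C+E: weight 11+4=15, value 40+37=77
- A+B+E: weight 7+5+4=16, value 20+11+37=68
Best: $78.

$78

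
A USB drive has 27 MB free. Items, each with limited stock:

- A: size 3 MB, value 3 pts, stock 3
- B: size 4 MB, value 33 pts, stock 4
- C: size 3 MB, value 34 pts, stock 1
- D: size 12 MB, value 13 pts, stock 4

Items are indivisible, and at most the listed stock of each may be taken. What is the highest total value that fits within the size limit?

172 pts

Top feasible selections:
- 2×A + 4×B + 1×C: size 25, value 172
- 1×A + 4×B + 1×C: size 22, value 169
- 4×B + 1×C: size 19, value 166
Best: 172 pts.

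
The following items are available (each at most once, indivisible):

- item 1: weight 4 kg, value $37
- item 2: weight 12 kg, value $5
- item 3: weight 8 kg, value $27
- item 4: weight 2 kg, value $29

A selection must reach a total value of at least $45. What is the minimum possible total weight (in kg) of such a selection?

Subsets with value ≥ 45, sorted by total weight:
- item 1+item 4: weight 6, value 66
- item 3+item 4: weight 10, value 56
Minimum weight: 6 kg.

6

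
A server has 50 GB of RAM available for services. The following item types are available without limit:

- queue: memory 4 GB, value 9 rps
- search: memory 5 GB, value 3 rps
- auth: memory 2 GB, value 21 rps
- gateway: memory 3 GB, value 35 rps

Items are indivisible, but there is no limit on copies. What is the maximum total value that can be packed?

581 rps

Best value-per-unit is gateway at 35/3; filling with it alone gives 16×35 = 560.
Optimal mix: 1×auth + 16×gateway → memory 50, value 581.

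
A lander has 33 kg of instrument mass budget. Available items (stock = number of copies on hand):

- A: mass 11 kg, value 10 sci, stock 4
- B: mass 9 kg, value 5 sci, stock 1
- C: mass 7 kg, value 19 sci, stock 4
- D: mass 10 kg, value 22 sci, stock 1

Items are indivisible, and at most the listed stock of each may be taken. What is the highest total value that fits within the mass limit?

Best selections within mass 33 and stock limits:
- 3×C + 1×D: mass 31, value 79
- 4×C: mass 28, value 76
- 1×A + 3×C: mass 32, value 67
Best: 79 sci.

79 sci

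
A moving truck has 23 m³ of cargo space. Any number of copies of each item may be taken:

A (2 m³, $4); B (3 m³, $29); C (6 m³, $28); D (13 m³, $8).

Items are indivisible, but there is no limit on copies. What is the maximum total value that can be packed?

Best value-per-unit is B at 29/3; filling with it alone gives 7×29 = 203.
Optimal mix: 1×A + 7×B → volume 23, value 207.

$207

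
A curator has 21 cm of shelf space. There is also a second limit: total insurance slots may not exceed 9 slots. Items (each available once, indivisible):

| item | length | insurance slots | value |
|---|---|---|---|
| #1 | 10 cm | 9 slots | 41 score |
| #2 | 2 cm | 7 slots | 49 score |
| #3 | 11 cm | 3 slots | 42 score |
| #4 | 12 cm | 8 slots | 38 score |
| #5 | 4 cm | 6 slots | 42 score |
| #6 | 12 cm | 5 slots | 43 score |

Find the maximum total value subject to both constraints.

Feasible sets respecting both limits:
- #3+#5: length 15, insurance slots 9, value 84
- #2: length 2, insurance slots 7, value 49
- #6: length 12, insurance slots 5, value 43
- #3: length 11, insurance slots 3, value 42
Best: 84 score.

84 score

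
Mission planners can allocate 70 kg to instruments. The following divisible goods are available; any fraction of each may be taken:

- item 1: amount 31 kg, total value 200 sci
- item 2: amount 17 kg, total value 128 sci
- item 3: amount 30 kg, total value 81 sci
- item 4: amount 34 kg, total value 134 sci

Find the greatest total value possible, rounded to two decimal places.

Take in order of value per unit:
- item 2 (128/17 per unit): all 17 → value 128, running total 128.00
- item 1 (200/31 per unit): all 31 → value 200, running total 328.00
- item 4 (134/34 per unit): 22 of 34 → value 22×134/34 = 86.7059, running total 414.71
Total 414.71.

414.71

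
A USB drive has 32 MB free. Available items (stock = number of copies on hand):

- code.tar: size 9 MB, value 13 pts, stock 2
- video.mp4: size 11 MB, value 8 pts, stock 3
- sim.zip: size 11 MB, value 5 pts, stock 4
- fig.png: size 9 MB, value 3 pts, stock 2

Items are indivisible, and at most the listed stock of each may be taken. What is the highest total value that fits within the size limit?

Top feasible selections:
- 2×code.tar + 1×video.mp4: size 29, value 34
- 2×code.tar + 1×sim.zip: size 29, value 31
Best: 34 pts.

34 pts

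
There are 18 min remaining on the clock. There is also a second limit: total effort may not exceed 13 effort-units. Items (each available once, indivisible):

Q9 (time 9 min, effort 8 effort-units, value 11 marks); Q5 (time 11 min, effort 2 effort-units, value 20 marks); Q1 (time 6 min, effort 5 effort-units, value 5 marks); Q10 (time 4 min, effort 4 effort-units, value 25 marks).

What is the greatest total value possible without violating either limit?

Feasible sets respecting both limits:
- Q5+Q10: time 15, effort 6, value 45
- Q9+Q10: time 13, effort 12, value 36
- Q1+Q10: time 10, effort 9, value 30
Best: 45 marks.

45 marks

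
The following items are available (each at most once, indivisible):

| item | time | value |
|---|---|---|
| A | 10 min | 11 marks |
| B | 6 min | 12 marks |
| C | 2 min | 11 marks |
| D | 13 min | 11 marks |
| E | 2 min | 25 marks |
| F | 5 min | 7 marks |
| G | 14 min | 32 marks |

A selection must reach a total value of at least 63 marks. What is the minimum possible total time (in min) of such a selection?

18

Subsets with value ≥ 63, sorted by total time:
- C+E+G: time 18, value 68
- E+F+G: time 21, value 64
Minimum time: 18 min.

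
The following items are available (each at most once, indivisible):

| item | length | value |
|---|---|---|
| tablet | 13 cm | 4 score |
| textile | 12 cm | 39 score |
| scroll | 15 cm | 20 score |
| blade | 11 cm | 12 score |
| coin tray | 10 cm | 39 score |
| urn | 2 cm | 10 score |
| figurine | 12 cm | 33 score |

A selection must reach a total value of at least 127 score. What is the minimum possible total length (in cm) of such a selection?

47

Subsets with value ≥ 127, sorted by total length:
- textile+blade+coin tray+urn+figurine: length 47, value 133
- textile+scroll+coin tray+figurine: length 49, value 131
- textile+scroll+coin tray+urn+figurine: length 51, value 141
Minimum length: 47 cm.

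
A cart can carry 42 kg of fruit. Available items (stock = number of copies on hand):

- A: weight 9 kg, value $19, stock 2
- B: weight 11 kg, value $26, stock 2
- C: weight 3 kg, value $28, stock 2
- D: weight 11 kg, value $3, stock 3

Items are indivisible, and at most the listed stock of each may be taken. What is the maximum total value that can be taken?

Top feasible selections:
- 1×A + 2×B + 2×C: weight 37, value 127
- 2×A + 1×B + 2×C: weight 35, value 120
Best: $127.

$127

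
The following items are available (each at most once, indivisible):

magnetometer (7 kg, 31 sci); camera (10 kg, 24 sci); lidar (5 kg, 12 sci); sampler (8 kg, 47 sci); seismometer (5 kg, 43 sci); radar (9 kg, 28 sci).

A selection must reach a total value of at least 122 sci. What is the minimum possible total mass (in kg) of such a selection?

25

Subsets with value ≥ 122, sorted by total mass:
- magnetometer+lidar+sampler+seismometer: mass 25, value 133
- lidar+sampler+seismometer+radar: mass 27, value 130
Minimum mass: 25 kg.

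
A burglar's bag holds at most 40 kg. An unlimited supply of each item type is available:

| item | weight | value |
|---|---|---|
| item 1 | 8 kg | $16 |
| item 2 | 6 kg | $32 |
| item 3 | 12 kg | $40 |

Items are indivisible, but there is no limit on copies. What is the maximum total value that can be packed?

$192

Best value-per-unit is item 2 at 32/6, and filling with it alone uses weight 6×6=36. No mix of the others beats 6×32 = 192.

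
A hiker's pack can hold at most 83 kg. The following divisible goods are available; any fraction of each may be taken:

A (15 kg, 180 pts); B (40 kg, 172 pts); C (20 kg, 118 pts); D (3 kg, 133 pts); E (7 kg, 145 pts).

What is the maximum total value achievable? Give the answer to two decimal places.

Take in order of value per unit:
- D (133/3 per unit): all 3 → value 133, running total 133.00
- E (145/7 per unit): all 7 → value 145, running total 278.00
- A (180/15 per unit): all 15 → value 180, running total 458.00
- C (118/20 per unit): all 20 → value 118, running total 576.00
- B (172/40 per unit): 38 of 40 → value 38×172/40 = 163.4000, running total 739.40
Total 739.40.

739.40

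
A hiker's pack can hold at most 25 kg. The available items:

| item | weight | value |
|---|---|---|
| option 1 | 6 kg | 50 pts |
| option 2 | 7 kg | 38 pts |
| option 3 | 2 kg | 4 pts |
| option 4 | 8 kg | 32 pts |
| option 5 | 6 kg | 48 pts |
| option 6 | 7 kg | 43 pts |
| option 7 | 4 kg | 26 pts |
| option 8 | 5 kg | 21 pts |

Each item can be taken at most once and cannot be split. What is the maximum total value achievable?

171 pts

This is a 0/1 knapsack; check combinations near the capacity.
- option 1+option 3+option 5+option 6+option 7: weight 6+2+6+7+4=25, value 50+4+48+43+26=171
- option 1+option 5+option 6+option 7: weight 6+6+7+4=23, value 50+48+43+26=167
- option 1+option 2+option 3+option 5+option 7: weight 6+7+2+6+4=25, value 50+38+4+48+26=166
- option 1+option 2+option 5+option 7: weight 6+7+6+4=23, value 50+38+48+26=162
Best: 171 pts.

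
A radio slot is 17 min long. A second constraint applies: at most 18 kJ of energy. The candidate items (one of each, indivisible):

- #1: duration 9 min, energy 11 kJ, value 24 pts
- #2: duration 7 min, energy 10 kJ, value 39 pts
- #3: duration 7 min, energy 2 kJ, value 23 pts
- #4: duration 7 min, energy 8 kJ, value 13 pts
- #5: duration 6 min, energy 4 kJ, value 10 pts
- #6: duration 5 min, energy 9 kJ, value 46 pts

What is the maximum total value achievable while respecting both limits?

69 pts

Feasible sets respecting both limits:
- #3+#6: duration 12, energy 11, value 69
- #2+#3: duration 14, energy 12, value 62
- #4+#6: duration 12, energy 17, value 59
Best: 69 pts.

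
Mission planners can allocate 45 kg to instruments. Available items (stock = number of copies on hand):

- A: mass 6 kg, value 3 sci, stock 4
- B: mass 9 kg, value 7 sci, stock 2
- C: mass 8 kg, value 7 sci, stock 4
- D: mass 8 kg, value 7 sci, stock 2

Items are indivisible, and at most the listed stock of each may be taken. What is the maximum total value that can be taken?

35 sci

Top feasible selections:
- 3×C + 2×D: mass 40, value 35
- 4×C + 1×D: mass 40, value 35
- 1×B + 2×C + 2×D: mass 41, value 35
- 1×B + 3×C + 1×D: mass 41, value 35
Best: 35 sci.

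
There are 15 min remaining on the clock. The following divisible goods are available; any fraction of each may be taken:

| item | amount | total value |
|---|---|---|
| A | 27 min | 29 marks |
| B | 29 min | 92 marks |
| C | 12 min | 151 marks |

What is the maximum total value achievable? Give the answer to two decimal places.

Take in order of value per unit:
- C (151/12 per unit): all 12 → value 151, running total 151.00
- B (92/29 per unit): 3 of 29 → value 3×92/29 = 9.5172, running total 160.52
Total 160.52.

160.52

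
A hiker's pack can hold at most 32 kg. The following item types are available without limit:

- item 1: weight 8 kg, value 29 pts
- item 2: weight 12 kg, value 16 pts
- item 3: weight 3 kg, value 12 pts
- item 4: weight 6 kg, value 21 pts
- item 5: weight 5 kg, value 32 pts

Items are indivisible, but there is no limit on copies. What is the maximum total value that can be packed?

Best value-per-unit is item 5 at 32/5, and filling with it alone uses weight 6×5=30. No mix of the others beats 6×32 = 192.

192 pts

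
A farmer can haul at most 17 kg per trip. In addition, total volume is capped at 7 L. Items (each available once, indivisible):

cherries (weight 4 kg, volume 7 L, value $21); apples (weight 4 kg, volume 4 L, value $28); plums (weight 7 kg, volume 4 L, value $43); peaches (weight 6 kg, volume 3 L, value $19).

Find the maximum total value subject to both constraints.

Feasible sets respecting both limits:
- plums+peaches: weight 13, volume 7, value 62
- apples+peaches: weight 10, volume 7, value 47
- plums: weight 7, volume 4, value 43
Best: $62.

$62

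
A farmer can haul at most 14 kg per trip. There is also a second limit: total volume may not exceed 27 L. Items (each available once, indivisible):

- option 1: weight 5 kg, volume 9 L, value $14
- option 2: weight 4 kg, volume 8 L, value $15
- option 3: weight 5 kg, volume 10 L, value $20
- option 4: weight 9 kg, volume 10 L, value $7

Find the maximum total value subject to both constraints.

Feasible sets respecting both limits:
- option 1+option 2+option 3: weight 14, volume 27, value 49
- option 2+option 3: weight 9, volume 18, value 35
- option 1+option 3: weight 10, volume 19, value 34
Best: $49.

$49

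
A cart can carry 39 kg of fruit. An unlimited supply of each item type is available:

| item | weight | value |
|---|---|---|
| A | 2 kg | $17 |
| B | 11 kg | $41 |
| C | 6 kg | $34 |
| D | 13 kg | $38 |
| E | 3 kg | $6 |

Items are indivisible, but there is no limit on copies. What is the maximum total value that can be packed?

Best value-per-unit is A at 17/2, and filling with it alone uses weight 19×2=38. No mix of the others beats 19×17 = 323.

$323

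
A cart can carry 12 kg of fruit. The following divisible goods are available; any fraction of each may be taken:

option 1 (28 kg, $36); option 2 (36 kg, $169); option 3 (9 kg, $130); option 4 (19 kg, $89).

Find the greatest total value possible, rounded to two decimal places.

Take in order of value per unit:
- option 3 (130/9 per unit): all 9 → value 130, running total 130.00
- option 2 (169/36 per unit): 3 of 36 → value 3×169/36 = 14.0833, running total 144.08
Total 144.08.

144.08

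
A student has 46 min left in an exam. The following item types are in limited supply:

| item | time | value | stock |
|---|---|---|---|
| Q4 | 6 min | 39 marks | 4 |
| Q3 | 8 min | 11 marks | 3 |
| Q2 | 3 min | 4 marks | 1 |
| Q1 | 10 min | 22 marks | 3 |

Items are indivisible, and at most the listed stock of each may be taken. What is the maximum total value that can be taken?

Top feasible selections:
- 4×Q4 + 2×Q1: time 44, value 200
- 4×Q4 + 1×Q3 + 1×Q2 + 1×Q1: time 45, value 193
- 4×Q4 + 1×Q3 + 1×Q1: time 42, value 189
Best: 200 marks.

200 marks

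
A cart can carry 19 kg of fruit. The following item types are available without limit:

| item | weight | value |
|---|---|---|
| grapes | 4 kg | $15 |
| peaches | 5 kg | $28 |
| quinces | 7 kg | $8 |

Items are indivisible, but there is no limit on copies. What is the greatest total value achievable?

$99

Best value-per-unit is peaches at 28/5; filling with it alone gives 3×28 = 84.
Optimal mix: 1×grapes + 3×peaches → weight 19, value 99.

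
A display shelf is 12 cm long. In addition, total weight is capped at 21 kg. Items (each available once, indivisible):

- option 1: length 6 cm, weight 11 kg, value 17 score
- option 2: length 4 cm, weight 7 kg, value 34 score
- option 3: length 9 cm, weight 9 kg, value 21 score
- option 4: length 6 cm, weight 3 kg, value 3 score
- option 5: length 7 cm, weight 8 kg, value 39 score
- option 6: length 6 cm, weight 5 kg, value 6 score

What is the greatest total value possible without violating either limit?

73 score

Feasible sets respecting both limits:
- option 2+option 5: length 11, weight 15, value 73
- option 1+option 2: length 10, weight 18, value 51
- option 2+option 6: length 10, weight 12, value 40
Best: 73 score.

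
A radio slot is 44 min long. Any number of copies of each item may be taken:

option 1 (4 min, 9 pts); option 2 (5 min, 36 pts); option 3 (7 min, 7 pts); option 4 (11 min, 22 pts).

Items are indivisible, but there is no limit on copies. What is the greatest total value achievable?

Best value-per-unit is option 2 at 36/5; filling with it alone gives 8×36 = 288.
Optimal mix: 1×option 1 + 8×option 2 → duration 44, value 297.

297 pts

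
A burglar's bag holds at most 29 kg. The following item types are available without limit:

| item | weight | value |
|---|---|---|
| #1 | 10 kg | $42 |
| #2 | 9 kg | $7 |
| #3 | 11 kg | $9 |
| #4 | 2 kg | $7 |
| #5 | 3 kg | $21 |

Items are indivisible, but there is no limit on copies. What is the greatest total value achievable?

Best value-per-unit is #5 at 21/3; filling with it alone gives 9×21 = 189.
Optimal mix: 1×#4 + 9×#5 → weight 29, value 196.

$196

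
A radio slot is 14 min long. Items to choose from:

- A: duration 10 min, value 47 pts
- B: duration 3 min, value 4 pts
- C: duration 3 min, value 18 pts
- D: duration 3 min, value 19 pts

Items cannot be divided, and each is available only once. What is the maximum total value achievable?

Check high-value combinations within 14 min:
- A+D: duration 10+3=13, value 47+19=66
- A+C: duration 10+3=13, value 47+18=65
- A+B: duration 10+3=13, value 47+4=51
- A: duration 10, value 47
Best: 66 pts.

66 pts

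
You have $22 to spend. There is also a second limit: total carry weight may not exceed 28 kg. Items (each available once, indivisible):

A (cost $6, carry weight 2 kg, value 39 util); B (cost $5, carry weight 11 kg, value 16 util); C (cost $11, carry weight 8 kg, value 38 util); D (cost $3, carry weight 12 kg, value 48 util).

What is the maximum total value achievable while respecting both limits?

Feasible sets respecting both limits:
- A+C+D: cost 20, carry weight 22, value 125
- A+B+D: cost 14, carry weight 25, value 103
- A+B+C: cost 22, carry weight 21, value 93
Best: 125 util.

125 util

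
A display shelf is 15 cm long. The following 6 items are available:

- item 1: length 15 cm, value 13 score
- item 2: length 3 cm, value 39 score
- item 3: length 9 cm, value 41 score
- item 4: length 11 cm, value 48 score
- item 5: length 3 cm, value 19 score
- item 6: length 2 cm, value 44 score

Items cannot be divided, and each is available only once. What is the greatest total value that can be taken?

124 score

This is a 0/1 knapsack; check combinations near the capacity.
- item 2+item 3+item 6: length 3+9+2=14, value 39+41+44=124
- item 3+item 5+item 6: length 9+3+2=14, value 41+19+44=104
- item 2+item 5+item 6: length 3+3+2=8, value 39+19+44=102
Best: 124 score.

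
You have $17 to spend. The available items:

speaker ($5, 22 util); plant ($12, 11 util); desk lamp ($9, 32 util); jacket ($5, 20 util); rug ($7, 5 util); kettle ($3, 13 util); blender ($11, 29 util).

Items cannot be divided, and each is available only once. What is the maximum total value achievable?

67 util

Check high-value combinations within $17:
- speaker+desk lamp+kettle: cost 5+9+3=17, value 22+32+13=67
- desk lamp+jacket+kettle: cost 9+5+3=17, value 32+20+13=65
- speaker+jacket+kettle: cost 5+5+3=13, value 22+20+13=55
- speaker+desk lamp: cost 5+9=14, value 22+32=54
- desk lamp+jacket: cost 9+5=14, value 32+20=52
Best: 67 util.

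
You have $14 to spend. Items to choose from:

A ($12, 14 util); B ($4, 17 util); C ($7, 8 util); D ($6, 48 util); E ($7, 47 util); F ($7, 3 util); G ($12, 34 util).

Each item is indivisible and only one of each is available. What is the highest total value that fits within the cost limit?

Check high-value combinations within $14:
- D+E: cost 6+7=13, value 48+47=95
- B+D: cost 4+6=10, value 17+48=65
- B+E: cost 4+7=11, value 17+47=64
Best: 95 util.

95 util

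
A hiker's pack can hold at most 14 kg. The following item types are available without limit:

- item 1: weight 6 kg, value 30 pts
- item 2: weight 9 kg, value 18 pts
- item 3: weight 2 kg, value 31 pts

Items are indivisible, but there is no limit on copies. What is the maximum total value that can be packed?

217 pts

Best value-per-unit is item 3 at 31/2, and filling with it alone uses weight 7×2=14. No mix of the others beats 7×31 = 217.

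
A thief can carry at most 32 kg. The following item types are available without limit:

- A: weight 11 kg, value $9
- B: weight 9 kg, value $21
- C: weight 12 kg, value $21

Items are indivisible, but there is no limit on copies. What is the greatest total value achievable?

$63

Best value-per-unit is B at 21/9, and filling with it alone uses weight 3×9=27. No mix of the others beats 3×21 = 63.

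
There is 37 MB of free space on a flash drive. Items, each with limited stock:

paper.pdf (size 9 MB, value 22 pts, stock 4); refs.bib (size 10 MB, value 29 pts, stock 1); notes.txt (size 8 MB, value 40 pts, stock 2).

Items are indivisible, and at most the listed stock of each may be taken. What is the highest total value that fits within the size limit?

131 pts

Best selections within size 37 and stock limits:
- 1×paper.pdf + 1×refs.bib + 2×notes.txt: size 35, value 131
- 2×paper.pdf + 2×notes.txt: size 34, value 124
Best: 131 pts.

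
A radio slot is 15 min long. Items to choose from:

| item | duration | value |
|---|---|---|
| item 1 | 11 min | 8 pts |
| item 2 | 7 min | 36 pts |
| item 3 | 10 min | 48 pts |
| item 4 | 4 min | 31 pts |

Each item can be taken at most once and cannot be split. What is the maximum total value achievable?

Check high-value combinations within 15 min:
- item 3+item 4: duration 10+4=14, value 48+31=79
- item 2+item 4: duration 7+4=11, value 36+31=67
- item 3: duration 10, value 48
- item 1+item 4: duration 11+4=15, value 8+31=39
Best: 79 pts.

79 pts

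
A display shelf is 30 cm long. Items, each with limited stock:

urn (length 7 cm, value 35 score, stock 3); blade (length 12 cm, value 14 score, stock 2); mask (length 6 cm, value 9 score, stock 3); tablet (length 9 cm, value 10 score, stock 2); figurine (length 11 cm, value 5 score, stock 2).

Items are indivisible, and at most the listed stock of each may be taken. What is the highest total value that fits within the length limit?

Best selections within length 30 and stock limits:
- 3×urn + 1×tablet: length 30, value 115
- 3×urn + 1×mask: length 27, value 114
- 3×urn: length 21, value 105
Best: 115 score.

115 score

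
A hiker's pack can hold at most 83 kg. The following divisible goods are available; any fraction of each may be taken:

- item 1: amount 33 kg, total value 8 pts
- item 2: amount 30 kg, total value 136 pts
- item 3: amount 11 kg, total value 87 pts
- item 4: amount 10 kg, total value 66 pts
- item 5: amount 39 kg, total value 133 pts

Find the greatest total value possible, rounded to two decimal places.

Take in order of value per unit:
- item 3 (87/11 per unit): all 11 → value 87, running total 87.00
- item 4 (66/10 per unit): all 10 → value 66, running total 153.00
- item 2 (136/30 per unit): all 30 → value 136, running total 289.00
- item 5 (133/39 per unit): 32 of 39 → value 32×133/39 = 109.1282, running total 398.13
Total 398.13.

398.13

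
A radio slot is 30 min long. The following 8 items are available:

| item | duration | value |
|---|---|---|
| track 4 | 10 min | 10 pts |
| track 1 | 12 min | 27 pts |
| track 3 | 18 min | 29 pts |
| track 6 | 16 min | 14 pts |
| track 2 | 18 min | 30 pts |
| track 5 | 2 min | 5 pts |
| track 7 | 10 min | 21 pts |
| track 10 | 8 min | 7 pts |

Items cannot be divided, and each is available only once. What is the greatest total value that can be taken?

Check high-value combinations within 30 min:
- track 1+track 2: duration 12+18=30, value 27+30=57
- track 1+track 3: duration 12+18=30, value 27+29=56
- track 2+track 5+track 7: duration 18+2+10=30, value 30+5+21=56
- track 3+track 5+track 7: duration 18+2+10=30, value 29+5+21=55
Best: 57 pts.

57 pts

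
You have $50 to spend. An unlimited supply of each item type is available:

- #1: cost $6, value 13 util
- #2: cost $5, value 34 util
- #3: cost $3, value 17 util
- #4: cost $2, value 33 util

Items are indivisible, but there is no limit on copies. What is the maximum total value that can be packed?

Best value-per-unit is #4 at 33/2, and filling with it alone uses cost 25×2=50. No mix of the others beats 25×33 = 825.

825 util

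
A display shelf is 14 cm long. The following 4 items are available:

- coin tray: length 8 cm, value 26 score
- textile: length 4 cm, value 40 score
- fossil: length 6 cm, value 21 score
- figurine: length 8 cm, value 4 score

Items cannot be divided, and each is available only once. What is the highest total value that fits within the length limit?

66 score

Check high-value combinations within 14 cm:
- coin tray+textile: length 8+4=12, value 26+40=66
- textile+fossil: length 4+6=10, value 40+21=61
- coin tray+fossil: length 8+6=14, value 26+21=47
- textile+figurine: length 4+8=12, value 40+4=44
Best: 66 score.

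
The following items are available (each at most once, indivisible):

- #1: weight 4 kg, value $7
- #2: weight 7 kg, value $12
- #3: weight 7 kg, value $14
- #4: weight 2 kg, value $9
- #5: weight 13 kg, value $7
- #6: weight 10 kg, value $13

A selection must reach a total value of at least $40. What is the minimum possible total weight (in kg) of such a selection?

20

Subsets with value ≥ 40, sorted by total weight:
- #1+#2+#3+#4: weight 20, value 42
- #1+#3+#4+#6: weight 23, value 43
Minimum weight: 20 kg.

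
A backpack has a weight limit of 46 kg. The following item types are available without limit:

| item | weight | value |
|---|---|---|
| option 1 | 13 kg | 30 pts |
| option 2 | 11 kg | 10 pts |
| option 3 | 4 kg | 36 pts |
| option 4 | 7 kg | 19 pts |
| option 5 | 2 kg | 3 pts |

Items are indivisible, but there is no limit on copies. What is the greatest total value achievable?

399 pts

Best value-per-unit is option 3 at 36/4; filling with it alone gives 11×36 = 396.
Optimal mix: 11×option 3 + 1×option 5 → weight 46, value 399.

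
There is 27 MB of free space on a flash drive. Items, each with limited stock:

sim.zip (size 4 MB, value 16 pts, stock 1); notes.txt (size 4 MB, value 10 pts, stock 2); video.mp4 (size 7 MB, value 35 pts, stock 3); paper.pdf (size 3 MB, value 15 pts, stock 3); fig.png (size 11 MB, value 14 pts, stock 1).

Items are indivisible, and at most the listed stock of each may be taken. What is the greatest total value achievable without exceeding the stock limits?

135 pts

Best selections within size 27 and stock limits:
- 3×video.mp4 + 2×paper.pdf: size 27, value 135
- 1×sim.zip + 2×video.mp4 + 3×paper.pdf: size 27, value 131
- 1×notes.txt + 2×video.mp4 + 3×paper.pdf: size 27, value 125
- 1×sim.zip + 3×video.mp4: size 25, value 121
Best: 135 pts.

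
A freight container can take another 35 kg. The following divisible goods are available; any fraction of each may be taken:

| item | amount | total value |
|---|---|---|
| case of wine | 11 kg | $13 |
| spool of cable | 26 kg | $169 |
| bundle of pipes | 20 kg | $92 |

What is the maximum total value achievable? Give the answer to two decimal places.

Take in order of value per unit:
- spool of cable (169/26 per unit): all 26 → value 169, running total 169.00
- bundle of pipes (92/20 per unit): 9 of 20 → value 9×92/20 = 41.4000, running total 210.40
Total 210.40.

210.40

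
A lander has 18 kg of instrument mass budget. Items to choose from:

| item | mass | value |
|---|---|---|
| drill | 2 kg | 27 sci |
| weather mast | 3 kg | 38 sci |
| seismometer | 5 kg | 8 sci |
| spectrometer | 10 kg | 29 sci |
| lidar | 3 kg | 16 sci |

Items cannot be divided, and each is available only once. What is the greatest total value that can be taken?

110 sci

Check high-value combinations within 18 kg:
- drill+weather mast+spectrometer+lidar: mass 2+3+10+3=18, value 27+38+29+16=110
- drill+weather mast+spectrometer: mass 2+3+10=15, value 27+38+29=94
- drill+weather mast+seismometer+lidar: mass 2+3+5+3=13, value 27+38+8+16=89
Best: 110 sci.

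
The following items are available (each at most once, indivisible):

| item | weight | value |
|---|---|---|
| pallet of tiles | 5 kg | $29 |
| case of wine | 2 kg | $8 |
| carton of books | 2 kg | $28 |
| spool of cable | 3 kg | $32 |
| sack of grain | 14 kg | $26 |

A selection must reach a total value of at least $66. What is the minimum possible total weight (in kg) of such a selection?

Subsets with value ≥ 66, sorted by total weight:
- case of wine+carton of books+spool of cable: weight 7, value 68
- pallet of tiles+carton of books+spool of cable: weight 10, value 89
- pallet of tiles+case of wine+spool of cable: weight 10, value 69
- pallet of tiles+case of wine+carton of books+spool of cable: weight 12, value 97
Minimum weight: 7 kg.

7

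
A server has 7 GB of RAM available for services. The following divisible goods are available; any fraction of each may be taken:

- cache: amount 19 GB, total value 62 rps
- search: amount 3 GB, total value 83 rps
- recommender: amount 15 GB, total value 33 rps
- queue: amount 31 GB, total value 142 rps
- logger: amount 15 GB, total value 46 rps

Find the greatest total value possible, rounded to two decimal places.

Take in order of value per unit:
- search (83/3 per unit): all 3 → value 83, running total 83.00
- queue (142/31 per unit): 4 of 31 → value 4×142/31 = 18.3226, running total 101.32
Total 101.32.

101.32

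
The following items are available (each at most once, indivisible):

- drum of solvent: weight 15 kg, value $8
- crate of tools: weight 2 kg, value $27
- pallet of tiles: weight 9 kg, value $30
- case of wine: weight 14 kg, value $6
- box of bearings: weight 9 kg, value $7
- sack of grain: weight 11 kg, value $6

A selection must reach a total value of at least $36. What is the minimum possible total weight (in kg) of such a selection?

Subsets with value ≥ 36, sorted by total weight:
- crate of tools+pallet of tiles: weight 11, value 57
- pallet of tiles+box of bearings: weight 18, value 37
- crate of tools+pallet of tiles+box of bearings: weight 20, value 64
Minimum weight: 11 kg.

11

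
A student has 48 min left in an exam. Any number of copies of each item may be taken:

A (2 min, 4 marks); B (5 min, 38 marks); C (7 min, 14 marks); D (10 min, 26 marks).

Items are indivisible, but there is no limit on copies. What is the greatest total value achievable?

Best value-per-unit is B at 38/5; filling with it alone gives 9×38 = 342.
Optimal mix: 1×A + 9×B → time 47, value 346.

346 marks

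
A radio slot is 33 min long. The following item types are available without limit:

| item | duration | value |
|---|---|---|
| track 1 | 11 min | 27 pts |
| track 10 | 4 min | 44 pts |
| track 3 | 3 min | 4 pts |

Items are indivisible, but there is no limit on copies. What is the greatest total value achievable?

Best value-per-unit is track 10 at 44/4, and filling with it alone uses duration 8×4=32. No mix of the others beats 8×44 = 352.

352 pts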